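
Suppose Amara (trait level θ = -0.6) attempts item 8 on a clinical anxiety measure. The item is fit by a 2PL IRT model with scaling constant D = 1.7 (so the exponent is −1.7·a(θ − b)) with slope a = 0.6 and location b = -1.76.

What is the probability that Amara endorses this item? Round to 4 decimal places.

P(θ) = 1 / (1 + exp(−D·a(θ − b)))
Exponent: 1.7 × 0.6 × (-0.6 − (-1.76)) = 1.1832
1/(1 + e^{-1.1832}) = 0.7655
P = 0.7655

0.7655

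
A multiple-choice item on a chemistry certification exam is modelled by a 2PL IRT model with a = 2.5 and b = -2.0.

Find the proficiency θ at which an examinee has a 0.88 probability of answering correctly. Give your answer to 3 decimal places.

P(θ) = 1 / (1 + exp(−a(θ − b)))
logit = ln(0.8800/0.1200) = 1.9924
θ = b + logit/(a) = -2.0 + 1.9924/2.5000 = -1.2030

-1.203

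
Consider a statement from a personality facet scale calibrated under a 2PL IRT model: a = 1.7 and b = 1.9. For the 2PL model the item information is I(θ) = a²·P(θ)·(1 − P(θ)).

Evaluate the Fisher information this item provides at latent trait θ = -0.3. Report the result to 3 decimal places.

P = 1/(1+e^{3.7400}) = 0.0232
P(1−P) = 0.0232 × 0.9768 = 0.0227
I = a² × P(1−P) = 1.7² × 0.0227 = 0.06550

0.066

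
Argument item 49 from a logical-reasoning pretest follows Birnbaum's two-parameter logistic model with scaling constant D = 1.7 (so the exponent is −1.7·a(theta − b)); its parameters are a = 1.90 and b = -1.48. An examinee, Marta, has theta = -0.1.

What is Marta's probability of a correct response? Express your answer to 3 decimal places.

0.989

P(theta) = 1 / (1 + exp(−D·a(theta − b)))
Exponent: 1.7 × 1.90 × (-0.1 − (-1.48)) = 4.4574
1/(1 + e^{-4.4574}) = 0.9885
P = 0.9885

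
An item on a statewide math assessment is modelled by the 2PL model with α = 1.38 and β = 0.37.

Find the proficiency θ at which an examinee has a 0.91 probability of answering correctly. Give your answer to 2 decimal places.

P(θ) = 1 / (1 + exp(−α(θ − β)))
logit = ln(0.9100/0.0900) = 2.3136
θ = β + logit/(α) = 0.37 + 2.3136/1.3800 = 2.0465

2.05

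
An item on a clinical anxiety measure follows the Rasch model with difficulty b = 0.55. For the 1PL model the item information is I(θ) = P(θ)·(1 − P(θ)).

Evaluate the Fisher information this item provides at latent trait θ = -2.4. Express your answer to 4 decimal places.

0.0473

P = 1/(1+e^{2.9500}) = 0.0497
P(1−P) = 0.0497 × 0.9503 = 0.0473
I = P(1−P) = 0.04726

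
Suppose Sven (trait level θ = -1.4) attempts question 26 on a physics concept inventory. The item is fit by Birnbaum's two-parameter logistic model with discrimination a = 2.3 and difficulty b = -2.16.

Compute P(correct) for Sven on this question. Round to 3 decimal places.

P(θ) = 1 / (1 + exp(−a(θ − b)))
Exponent: 2.3 × (-1.4 − (-2.16)) = 1.7480
1/(1 + e^{-1.7480}) = 0.8517

0.852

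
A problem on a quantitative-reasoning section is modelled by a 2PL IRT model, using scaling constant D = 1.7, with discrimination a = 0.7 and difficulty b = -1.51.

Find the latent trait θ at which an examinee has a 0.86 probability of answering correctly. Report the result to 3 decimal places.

0.015

P(θ) = 1 / (1 + exp(−D·a(θ − b)))
logit = ln(0.8600/0.1400) = 1.8153
θ = b + logit/(1.7·a) = -1.51 + 1.8153/1.1900 = 0.0155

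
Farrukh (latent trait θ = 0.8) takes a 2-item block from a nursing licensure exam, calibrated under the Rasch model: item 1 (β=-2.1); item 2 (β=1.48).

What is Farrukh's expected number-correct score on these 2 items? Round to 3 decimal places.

P(θ) = 1 / (1 + exp(−(θ − β)))
P_1 = 1/(1+e^{-2.9000}) = 0.9478
P_2 = 1/(1+e^{0.6800}) = 0.3363
E[score] = 0.9478 + 0.3363 = 1.2841

1.284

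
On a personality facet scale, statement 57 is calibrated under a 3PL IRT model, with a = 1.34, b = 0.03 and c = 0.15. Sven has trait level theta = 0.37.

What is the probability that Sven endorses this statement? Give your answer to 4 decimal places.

0.6702

P(theta) = c + (1 − c) · 1 / (1 + exp(−a(theta − b)))
Exponent: 1.34 × (0.37 − 0.03) = 0.4556
1/(1 + e^{-0.4556}) = 0.6120
P = 0.15 + 0.85 × 0.6120 = 0.6702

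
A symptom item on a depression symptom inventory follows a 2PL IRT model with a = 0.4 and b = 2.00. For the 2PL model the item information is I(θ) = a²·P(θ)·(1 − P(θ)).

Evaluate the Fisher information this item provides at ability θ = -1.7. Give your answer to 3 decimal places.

0.024

P = 1/(1+e^{1.4800}) = 0.1854
P(1−P) = 0.1854 × 0.8146 = 0.1510
I = a² × P(1−P) = 0.4² × 0.1510 = 0.02417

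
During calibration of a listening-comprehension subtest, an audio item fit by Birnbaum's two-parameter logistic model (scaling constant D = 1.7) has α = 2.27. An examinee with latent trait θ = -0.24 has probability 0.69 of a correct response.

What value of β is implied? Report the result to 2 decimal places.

-0.45

P(θ) = 1 / (1 + exp(−D·α(θ − β)))
logit(0.69) = ln(0.69/0.31) = 0.8001
β = θ − logit/(1.7·α) = -0.24 − 0.8001/3.8590 = -0.4473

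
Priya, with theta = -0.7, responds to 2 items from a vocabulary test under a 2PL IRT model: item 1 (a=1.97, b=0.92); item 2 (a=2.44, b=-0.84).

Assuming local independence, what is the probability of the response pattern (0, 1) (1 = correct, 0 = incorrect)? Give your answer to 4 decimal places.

P(theta) = 1 / (1 + exp(−a(theta − b)))
P_1 = 1/(1+e^{3.1914}) = 0.0395
P_2 = 1/(1+e^{-0.3416}) = 0.5846
L = (1−P_1) × P_2 = 0.9605 × 0.5846 = 0.56149

0.5615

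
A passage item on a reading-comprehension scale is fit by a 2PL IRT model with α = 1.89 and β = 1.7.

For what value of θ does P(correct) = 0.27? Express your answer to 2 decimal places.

1.17

P(θ) = 1 / (1 + exp(−α(θ − β)))
logit = ln(0.2700/0.7300) = -0.9946
θ = β + logit/(α) = 1.7 + (-0.9946)/1.8900 = 1.1737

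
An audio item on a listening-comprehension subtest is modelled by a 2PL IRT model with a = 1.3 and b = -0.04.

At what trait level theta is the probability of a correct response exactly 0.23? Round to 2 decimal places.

P(theta) = 1 / (1 + exp(−a(theta − b)))
logit = ln(0.2300/0.7700) = -1.2083
theta = b + logit/(a) = -0.04 + (-1.2083)/1.3000 = -0.9695

-0.97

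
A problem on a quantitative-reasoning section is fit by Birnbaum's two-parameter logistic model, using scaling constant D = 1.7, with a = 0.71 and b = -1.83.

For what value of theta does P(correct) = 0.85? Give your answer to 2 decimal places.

P(theta) = 1 / (1 + exp(−D·a(theta − b)))
logit = ln(0.8500/0.1500) = 1.7346
theta = b + logit/(1.7·a) = -1.83 + 1.7346/1.2070 = -0.3929

-0.39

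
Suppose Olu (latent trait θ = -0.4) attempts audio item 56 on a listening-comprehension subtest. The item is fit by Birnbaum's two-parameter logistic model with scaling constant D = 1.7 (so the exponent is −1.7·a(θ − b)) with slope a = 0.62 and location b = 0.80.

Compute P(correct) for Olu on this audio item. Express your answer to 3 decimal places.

0.220

P(θ) = 1 / (1 + exp(−D·a(θ − b)))
Exponent: 1.7 × 0.62 × (-0.4 − 0.80) = -1.2648
1/(1 + e^{1.2648}) = 0.2201
P = 0.2201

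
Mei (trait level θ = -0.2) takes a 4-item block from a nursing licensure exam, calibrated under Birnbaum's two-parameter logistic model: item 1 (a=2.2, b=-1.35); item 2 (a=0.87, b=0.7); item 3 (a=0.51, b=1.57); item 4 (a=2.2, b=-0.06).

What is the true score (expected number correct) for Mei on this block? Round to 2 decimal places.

1.95

P(θ) = 1 / (1 + exp(−a(θ − b)))
P_1 = 1/(1+e^{-2.5300}) = 0.9262
P_2 = 1/(1+e^{0.7830}) = 0.3137
P_3 = 1/(1+e^{0.9027}) = 0.2885
P_4 = 1/(1+e^{0.3080}) = 0.4236
E[score] = 0.9262 + 0.3137 + 0.2885 + 0.4236 = 1.9520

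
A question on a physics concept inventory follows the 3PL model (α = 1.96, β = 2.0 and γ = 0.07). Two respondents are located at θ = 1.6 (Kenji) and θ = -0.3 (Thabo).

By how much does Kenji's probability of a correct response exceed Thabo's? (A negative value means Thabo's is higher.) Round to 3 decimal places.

0.281

P(θ) = γ + (1 − γ) · 1 / (1 + exp(−α(θ − β)))
P(Kenji) = 0.3615  [exponent -0.7840]
P(Thabo) = 0.0801  [exponent -4.5080]
Difference = 0.3615 − 0.0801 = 0.2814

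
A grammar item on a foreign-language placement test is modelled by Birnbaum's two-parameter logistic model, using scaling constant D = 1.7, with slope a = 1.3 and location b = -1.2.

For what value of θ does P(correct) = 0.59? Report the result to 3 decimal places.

-1.035

P(θ) = 1 / (1 + exp(−D·a(θ − b)))
logit = ln(0.5900/0.4100) = 0.3640
θ = b + logit/(1.7·a) = -1.2 + 0.3640/2.2100 = -1.0353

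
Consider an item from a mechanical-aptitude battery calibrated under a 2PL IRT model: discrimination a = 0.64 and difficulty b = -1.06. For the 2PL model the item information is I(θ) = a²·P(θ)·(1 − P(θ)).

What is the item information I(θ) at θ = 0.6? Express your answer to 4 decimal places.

P = 1/(1+e^{-1.0624}) = 0.7431
P(1−P) = 0.7431 × 0.2569 = 0.1909
I = a² × P(1−P) = 0.64² × 0.1909 = 0.07818

0.0782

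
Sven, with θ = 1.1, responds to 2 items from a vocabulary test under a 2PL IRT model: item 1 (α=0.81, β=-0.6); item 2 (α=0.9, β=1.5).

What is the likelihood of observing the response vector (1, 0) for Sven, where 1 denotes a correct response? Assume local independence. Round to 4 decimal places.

0.4704

P(θ) = 1 / (1 + exp(−α(θ − β)))
P_1 = 1/(1+e^{-1.3770}) = 0.7985
P_2 = 1/(1+e^{0.3600}) = 0.4110
L = P_1 × (1−P_2) = 0.7985 × 0.5890 = 0.47035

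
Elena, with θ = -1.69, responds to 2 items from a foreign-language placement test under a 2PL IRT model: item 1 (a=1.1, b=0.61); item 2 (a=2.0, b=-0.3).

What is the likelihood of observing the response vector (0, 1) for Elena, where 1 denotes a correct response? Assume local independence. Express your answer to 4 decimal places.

0.0541

P(θ) = 1 / (1 + exp(−a(θ − b)))
P_1 = 1/(1+e^{2.5300}) = 0.0738
P_2 = 1/(1+e^{2.7800}) = 0.0584
L = (1−P_1) × P_2 = 0.9262 × 0.0584 = 0.05410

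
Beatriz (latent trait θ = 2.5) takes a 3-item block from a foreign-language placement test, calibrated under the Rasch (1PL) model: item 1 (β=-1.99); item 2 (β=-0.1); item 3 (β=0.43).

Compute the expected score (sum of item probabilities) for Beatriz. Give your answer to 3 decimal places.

2.808

P(θ) = 1 / (1 + exp(−(θ − β)))
P_1 = 1/(1+e^{-4.4900}) = 0.9889
P_2 = 1/(1+e^{-2.6000}) = 0.9309
P_3 = 1/(1+e^{-2.0700}) = 0.8880
E[score] = 0.9889 + 0.9309 + 0.8880 = 2.8077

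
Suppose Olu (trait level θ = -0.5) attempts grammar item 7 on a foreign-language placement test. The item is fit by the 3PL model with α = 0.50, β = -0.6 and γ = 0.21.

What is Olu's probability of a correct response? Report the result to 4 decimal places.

0.6149

P(θ) = γ + (1 − γ) · 1 / (1 + exp(−α(θ − β)))
Exponent: 0.50 × (-0.5 − (-0.6)) = 0.0500
1/(1 + e^{-0.0500}) = 0.5125
P = 0.21 + 0.79 × 0.5125 = 0.6149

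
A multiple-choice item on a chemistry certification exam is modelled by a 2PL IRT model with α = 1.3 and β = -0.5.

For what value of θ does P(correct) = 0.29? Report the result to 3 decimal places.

P(θ) = 1 / (1 + exp(−α(θ − β)))
logit = ln(0.2900/0.7100) = -0.8954
θ = β + logit/(α) = -0.5 + (-0.8954)/1.3000 = -1.1888

-1.189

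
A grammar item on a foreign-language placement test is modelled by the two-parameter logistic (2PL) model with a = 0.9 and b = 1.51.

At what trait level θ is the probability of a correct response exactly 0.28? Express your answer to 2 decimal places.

P(θ) = 1 / (1 + exp(−a(θ − b)))
logit = ln(0.2800/0.7200) = -0.9445
θ = b + logit/(a) = 1.51 + (-0.9445)/0.9000 = 0.4606

0.46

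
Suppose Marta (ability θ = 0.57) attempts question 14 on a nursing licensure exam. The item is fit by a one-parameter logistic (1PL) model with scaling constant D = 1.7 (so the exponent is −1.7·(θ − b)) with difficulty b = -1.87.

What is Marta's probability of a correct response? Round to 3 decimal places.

P(θ) = 1 / (1 + exp(−D·(θ − b)))
Exponent: 1.7 × (0.57 − (-1.87)) = 4.1480
1/(1 + e^{-4.1480}) = 0.9844
P = 0.9844

0.984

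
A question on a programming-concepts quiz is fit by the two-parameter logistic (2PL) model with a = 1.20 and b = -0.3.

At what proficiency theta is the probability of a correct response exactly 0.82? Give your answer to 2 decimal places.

0.96

P(theta) = 1 / (1 + exp(−a(theta − b)))
logit = ln(0.8200/0.1800) = 1.5163
theta = b + logit/(a) = -0.3 + 1.5163/1.2000 = 0.9636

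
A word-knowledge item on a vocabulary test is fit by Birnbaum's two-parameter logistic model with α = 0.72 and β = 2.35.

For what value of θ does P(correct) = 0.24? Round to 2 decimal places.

0.75

P(θ) = 1 / (1 + exp(−α(θ − β)))
logit = ln(0.2400/0.7600) = -1.1527
θ = β + logit/(α) = 2.35 + (-1.1527)/0.7200 = 0.7491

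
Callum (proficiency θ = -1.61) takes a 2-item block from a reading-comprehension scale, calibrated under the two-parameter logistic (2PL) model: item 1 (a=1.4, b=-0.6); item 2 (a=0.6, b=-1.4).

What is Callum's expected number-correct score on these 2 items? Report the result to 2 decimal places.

P(θ) = 1 / (1 + exp(−a(θ − b)))
P_1 = 1/(1+e^{1.4140}) = 0.1956
P_2 = 1/(1+e^{0.1260}) = 0.4685
E[score] = 0.1956 + 0.4685 = 0.6641

0.66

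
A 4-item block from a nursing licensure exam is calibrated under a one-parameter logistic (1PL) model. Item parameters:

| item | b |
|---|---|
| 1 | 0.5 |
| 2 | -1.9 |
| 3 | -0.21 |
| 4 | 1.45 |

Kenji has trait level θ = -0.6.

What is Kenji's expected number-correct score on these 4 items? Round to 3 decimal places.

1.553

P(θ) = 1 / (1 + exp(−(θ − b)))
P_1 = 1/(1+e^{1.1000}) = 0.2497
P_2 = 1/(1+e^{-1.3000}) = 0.7858
P_3 = 1/(1+e^{0.3900}) = 0.4037
P_4 = 1/(1+e^{2.0500}) = 0.1141
E[score] = 0.2497 + 0.7858 + 0.4037 + 0.1141 = 1.5533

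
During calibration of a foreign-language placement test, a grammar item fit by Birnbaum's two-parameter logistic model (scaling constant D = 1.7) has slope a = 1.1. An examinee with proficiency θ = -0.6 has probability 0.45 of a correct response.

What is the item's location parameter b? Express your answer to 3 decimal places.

-0.493

P(θ) = 1 / (1 + exp(−D·a(θ − b)))
logit(0.45) = ln(0.45/0.55) = -0.2007
b = θ − logit/(1.7·a) = -0.6 − (-0.2007)/1.8700 = -0.4927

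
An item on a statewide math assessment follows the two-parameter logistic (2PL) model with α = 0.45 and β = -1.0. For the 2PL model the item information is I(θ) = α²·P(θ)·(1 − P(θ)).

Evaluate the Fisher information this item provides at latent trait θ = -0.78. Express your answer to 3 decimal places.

0.051

P = 1/(1+e^{-0.0990}) = 0.5247
P(1−P) = 0.5247 × 0.4753 = 0.2494
I = α² × P(1−P) = 0.45² × 0.2494 = 0.05050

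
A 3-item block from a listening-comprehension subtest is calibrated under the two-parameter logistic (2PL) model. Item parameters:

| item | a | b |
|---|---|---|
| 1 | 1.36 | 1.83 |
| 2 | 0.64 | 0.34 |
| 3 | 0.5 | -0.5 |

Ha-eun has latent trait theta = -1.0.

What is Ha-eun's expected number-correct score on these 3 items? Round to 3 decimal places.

0.757

P(theta) = 1 / (1 + exp(−a(theta − b)))
P_1 = 1/(1+e^{3.8488}) = 0.0209
P_2 = 1/(1+e^{0.8576}) = 0.2978
P_3 = 1/(1+e^{0.2500}) = 0.4378
E[score] = 0.0209 + 0.2978 + 0.4378 = 0.7565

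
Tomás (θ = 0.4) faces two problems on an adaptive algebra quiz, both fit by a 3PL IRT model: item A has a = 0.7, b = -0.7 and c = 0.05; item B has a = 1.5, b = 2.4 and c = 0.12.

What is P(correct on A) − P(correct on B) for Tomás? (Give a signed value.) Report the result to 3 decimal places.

0.538

P(θ) = c + (1 − c) · 1 / (1 + exp(−a(θ − b)))
P_A = 0.6993
P_B = 0.1617
P_A − P_B = 0.5376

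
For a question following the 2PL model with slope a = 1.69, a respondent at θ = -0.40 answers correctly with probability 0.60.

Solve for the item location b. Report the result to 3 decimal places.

P(θ) = 1 / (1 + exp(−a(θ − b)))
logit(0.60) = ln(0.60/0.40) = 0.4055
b = θ − logit/(a) = -0.40 − 0.4055/1.6900 = -0.6399

-0.640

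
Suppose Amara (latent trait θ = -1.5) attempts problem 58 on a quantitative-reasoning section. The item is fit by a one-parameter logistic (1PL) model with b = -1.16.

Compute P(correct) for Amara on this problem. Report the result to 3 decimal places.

0.416

P(θ) = 1 / (1 + exp(−(θ − b)))
Exponent: (-1.5 − (-1.16)) = -0.3400
1/(1 + e^{0.3400}) = 0.4158
P = 0.4158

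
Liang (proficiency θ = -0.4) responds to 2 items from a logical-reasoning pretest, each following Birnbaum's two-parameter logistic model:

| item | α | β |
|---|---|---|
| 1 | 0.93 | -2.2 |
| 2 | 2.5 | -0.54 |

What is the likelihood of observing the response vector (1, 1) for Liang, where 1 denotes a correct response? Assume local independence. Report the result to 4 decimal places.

0.4940

P(θ) = 1 / (1 + exp(−α(θ − β)))
P_1 = 1/(1+e^{-1.6740}) = 0.8421
P_2 = 1/(1+e^{-0.3500}) = 0.5866
L = P_1 × P_2 = 0.8421 × 0.5866 = 0.49400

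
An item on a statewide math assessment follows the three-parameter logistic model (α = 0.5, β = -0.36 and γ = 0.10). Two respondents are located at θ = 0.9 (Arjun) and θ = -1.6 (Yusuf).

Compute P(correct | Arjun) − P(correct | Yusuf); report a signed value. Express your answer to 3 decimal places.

0.272

P(θ) = γ + (1 − γ) · 1 / (1 + exp(−α(θ − β)))
P(Arjun) = 0.6872  [exponent 0.6300]
P(Yusuf) = 0.4148  [exponent -0.6200]
Difference = 0.6872 − 0.4148 = 0.2724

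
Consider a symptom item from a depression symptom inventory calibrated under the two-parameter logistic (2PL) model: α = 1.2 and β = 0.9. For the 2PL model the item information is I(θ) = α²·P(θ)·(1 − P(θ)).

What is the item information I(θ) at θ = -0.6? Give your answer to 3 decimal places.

P = 1/(1+e^{1.8000}) = 0.1419
P(1−P) = 0.1419 × 0.8581 = 0.1217
I = α² × P(1−P) = 1.2² × 0.1217 = 0.17529

0.175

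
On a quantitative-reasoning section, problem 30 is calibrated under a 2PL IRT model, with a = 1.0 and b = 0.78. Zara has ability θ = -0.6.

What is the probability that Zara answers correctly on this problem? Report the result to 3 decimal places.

P(θ) = 1 / (1 + exp(−a(θ − b)))
Exponent: 1.0 × (-0.6 − 0.78) = -1.3800
1/(1 + e^{1.3800}) = 0.2010

0.201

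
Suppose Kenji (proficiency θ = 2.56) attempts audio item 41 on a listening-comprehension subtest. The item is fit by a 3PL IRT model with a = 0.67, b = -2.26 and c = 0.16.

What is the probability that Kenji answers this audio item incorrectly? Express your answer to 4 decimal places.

P(θ) = c + (1 − c) · 1 / (1 + exp(−a(θ − b)))
Exponent: 0.67 × (2.56 − (-2.26)) = 3.2294
1/(1 + e^{-3.2294}) = 0.9619
P = 0.16 + 0.84 × 0.9619 = 0.9680
P(incorrect) = 1 − 0.9680 = 0.0320

0.0320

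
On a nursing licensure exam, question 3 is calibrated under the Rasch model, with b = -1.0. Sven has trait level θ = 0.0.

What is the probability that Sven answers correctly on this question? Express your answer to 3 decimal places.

0.731

P(θ) = 1 / (1 + exp(−(θ − b)))
Exponent: (0.0 − (-1.0)) = 1.0000
1/(1 + e^{-1.0000}) = 0.7311
P = 0.7311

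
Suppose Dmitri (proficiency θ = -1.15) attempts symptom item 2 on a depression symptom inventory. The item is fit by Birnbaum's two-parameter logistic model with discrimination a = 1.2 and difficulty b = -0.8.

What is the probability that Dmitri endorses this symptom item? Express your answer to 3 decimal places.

P(θ) = 1 / (1 + exp(−a(θ − b)))
Exponent: 1.2 × (-1.15 − (-0.8)) = -0.4200
1/(1 + e^{0.4200}) = 0.3965

0.397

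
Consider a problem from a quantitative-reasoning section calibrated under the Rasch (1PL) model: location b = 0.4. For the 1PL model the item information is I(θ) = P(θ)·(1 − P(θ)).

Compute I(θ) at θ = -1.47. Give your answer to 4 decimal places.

0.1157

P = 1/(1+e^{1.8700}) = 0.1335
P(1−P) = 0.1335 × 0.8665 = 0.1157
I = P(1−P) = 0.11571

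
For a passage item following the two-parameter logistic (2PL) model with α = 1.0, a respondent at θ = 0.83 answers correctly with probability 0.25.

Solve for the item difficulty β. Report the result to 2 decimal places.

1.93

P(θ) = 1 / (1 + exp(−α(θ − β)))
logit(0.25) = ln(0.25/0.75) = -1.0986
β = θ − logit/(α) = 0.83 − (-1.0986)/1.0000 = 1.9286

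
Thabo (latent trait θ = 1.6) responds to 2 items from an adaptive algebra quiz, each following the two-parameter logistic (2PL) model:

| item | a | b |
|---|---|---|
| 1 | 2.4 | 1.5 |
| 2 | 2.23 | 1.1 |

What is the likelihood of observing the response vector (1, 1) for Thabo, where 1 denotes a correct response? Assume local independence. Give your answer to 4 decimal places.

P(θ) = 1 / (1 + exp(−a(θ − b)))
P_1 = 1/(1+e^{-0.2400}) = 0.5597
P_2 = 1/(1+e^{-1.1150}) = 0.7531
L = P_1 × P_2 = 0.5597 × 0.7531 = 0.42150

0.4215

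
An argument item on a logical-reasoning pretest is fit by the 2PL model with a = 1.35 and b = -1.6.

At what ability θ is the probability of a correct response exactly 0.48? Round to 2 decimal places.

-1.66

P(θ) = 1 / (1 + exp(−a(θ − b)))
logit = ln(0.4800/0.5200) = -0.0800
θ = b + logit/(a) = -1.6 + (-0.0800)/1.3500 = -1.6593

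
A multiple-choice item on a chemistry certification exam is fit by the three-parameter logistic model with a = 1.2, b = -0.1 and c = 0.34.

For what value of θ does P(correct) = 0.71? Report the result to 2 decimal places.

0.10

P(θ) = c + (1 − c) · 1 / (1 + exp(−a(θ − b)))
Remove guessing floor: (0.71 − 0.34)/(1 − 0.34) = 0.5606
logit = ln(0.5606/0.4394) = 0.2436
θ = b + logit/(a) = -0.1 + 0.2436/1.2000 = 0.1030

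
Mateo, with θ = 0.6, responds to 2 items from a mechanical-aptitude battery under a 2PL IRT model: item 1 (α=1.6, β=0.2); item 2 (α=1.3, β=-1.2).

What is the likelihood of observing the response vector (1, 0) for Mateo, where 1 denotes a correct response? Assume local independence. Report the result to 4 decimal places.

P(θ) = 1 / (1 + exp(−α(θ − β)))
P_1 = 1/(1+e^{-0.6400}) = 0.6548
P_2 = 1/(1+e^{-2.3400}) = 0.9121
L = P_1 × (1−P_2) = 0.6548 × 0.0879 = 0.05753

0.0575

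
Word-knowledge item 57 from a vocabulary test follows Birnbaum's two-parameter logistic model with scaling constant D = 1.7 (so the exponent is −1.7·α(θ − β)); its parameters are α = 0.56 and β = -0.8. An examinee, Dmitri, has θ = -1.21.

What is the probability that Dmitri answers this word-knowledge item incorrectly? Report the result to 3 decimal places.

0.596

P(θ) = 1 / (1 + exp(−D·α(θ − β)))
Exponent: 1.7 × 0.56 × (-1.21 − (-0.8)) = -0.3903
1/(1 + e^{0.3903}) = 0.4036
P = 0.4036
P(incorrect) = 1 − 0.4036 = 0.5964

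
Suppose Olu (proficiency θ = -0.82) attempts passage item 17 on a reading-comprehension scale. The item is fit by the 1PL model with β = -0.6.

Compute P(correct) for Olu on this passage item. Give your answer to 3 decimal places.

P(θ) = 1 / (1 + exp(−(θ − β)))
Exponent: (-0.82 − (-0.6)) = -0.2200
1/(1 + e^{0.2200}) = 0.4452
P = 0.4452

0.445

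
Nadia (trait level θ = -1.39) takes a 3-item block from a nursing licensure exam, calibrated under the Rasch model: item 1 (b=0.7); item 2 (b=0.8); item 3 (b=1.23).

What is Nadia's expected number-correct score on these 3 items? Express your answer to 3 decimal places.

P(θ) = 1 / (1 + exp(−(θ − b)))
P_1 = 1/(1+e^{2.0900}) = 0.1101
P_2 = 1/(1+e^{2.1900}) = 0.1007
P_3 = 1/(1+e^{2.6200}) = 0.0679
E[score] = 0.1101 + 0.1007 + 0.0679 = 0.2786

0.279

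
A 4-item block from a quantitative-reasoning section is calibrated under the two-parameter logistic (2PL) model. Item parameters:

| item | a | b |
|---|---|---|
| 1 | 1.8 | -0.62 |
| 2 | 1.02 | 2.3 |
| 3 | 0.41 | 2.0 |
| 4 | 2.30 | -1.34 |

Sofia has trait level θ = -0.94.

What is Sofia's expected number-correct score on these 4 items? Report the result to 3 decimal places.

P(θ) = 1 / (1 + exp(−a(θ − b)))
P_1 = 1/(1+e^{0.5760}) = 0.3599
P_2 = 1/(1+e^{3.3048}) = 0.0354
P_3 = 1/(1+e^{1.2054}) = 0.2305
P_4 = 1/(1+e^{-0.9200}) = 0.7150
E[score] = 0.3599 + 0.0354 + 0.2305 + 0.7150 = 1.3408

1.341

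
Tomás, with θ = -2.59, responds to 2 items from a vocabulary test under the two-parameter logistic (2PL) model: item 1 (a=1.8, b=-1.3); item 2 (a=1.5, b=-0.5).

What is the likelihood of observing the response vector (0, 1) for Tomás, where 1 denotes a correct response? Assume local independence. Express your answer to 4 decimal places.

0.0380

P(θ) = 1 / (1 + exp(−a(θ − b)))
P_1 = 1/(1+e^{2.3220}) = 0.0893
P_2 = 1/(1+e^{3.1350}) = 0.0417
L = (1−P_1) × P_2 = 0.9107 × 0.0417 = 0.03796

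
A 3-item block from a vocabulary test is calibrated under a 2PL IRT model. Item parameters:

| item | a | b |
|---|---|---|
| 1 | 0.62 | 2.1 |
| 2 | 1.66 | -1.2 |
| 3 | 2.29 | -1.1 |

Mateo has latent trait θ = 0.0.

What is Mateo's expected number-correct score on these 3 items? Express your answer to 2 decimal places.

P(θ) = 1 / (1 + exp(−a(θ − b)))
P_1 = 1/(1+e^{1.3020}) = 0.2138
P_2 = 1/(1+e^{-1.9920}) = 0.8800
P_3 = 1/(1+e^{-2.5190}) = 0.9255
E[score] = 0.2138 + 0.8800 + 0.9255 = 2.0192

2.02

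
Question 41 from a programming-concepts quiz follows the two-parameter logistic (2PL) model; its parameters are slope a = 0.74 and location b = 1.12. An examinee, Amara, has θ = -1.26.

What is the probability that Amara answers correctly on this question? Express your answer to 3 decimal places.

0.147

P(θ) = 1 / (1 + exp(−a(θ − b)))
Exponent: 0.74 × (-1.26 − 1.12) = -1.7612
1/(1 + e^{1.7612}) = 0.1466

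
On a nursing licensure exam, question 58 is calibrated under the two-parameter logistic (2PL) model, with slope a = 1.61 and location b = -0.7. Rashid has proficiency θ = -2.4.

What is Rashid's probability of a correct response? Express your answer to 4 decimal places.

0.0608

P(θ) = 1 / (1 + exp(−a(θ − b)))
Exponent: 1.61 × (-2.4 − (-0.7)) = -2.7370
1/(1 + e^{2.7370}) = 0.0608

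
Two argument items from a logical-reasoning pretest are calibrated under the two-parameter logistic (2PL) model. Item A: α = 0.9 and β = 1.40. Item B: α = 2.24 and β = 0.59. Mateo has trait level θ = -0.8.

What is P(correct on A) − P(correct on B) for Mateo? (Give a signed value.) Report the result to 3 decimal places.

P(θ) = 1 / (1 + exp(−α(θ − β)))
P_A = 0.1213
P_B = 0.0425
P_A − P_B = 0.0788

0.079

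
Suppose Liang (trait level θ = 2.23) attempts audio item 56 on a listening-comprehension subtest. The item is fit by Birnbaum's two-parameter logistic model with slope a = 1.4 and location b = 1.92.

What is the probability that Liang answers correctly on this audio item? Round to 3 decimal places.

0.607

P(θ) = 1 / (1 + exp(−a(θ − b)))
Exponent: 1.4 × (2.23 − 1.92) = 0.4340
1/(1 + e^{-0.4340}) = 0.6068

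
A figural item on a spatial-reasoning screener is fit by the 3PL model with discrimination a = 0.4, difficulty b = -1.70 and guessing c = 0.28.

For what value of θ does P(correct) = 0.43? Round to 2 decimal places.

P(θ) = c + (1 − c) · 1 / (1 + exp(−a(θ − b)))
Remove guessing floor: (0.43 − 0.28)/(1 − 0.28) = 0.2083
logit = ln(0.2083/0.7917) = -1.3350
θ = b + logit/(a) = -1.70 + (-1.3350)/0.4000 = -5.0375

-5.04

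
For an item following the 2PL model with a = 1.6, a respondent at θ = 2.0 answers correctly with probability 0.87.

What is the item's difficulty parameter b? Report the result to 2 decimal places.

0.81

P(θ) = 1 / (1 + exp(−a(θ − b)))
logit(0.87) = ln(0.87/0.13) = 1.9010
b = θ − logit/(a) = 2.0 − 1.9010/1.6000 = 0.8119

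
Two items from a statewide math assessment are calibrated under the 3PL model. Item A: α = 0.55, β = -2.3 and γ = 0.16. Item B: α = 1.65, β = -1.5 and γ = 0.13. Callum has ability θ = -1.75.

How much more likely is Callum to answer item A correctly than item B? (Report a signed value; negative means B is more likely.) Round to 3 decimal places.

0.167

P(θ) = γ + (1 − γ) · 1 / (1 + exp(−α(θ − β)))
P_A = 0.6430
P_B = 0.4765
P_A − P_B = 0.1665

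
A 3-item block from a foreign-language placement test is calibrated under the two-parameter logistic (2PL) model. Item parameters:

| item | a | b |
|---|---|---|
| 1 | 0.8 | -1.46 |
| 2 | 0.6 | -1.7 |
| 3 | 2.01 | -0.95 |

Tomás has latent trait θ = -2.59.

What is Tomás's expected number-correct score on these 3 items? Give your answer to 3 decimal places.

0.694

P(θ) = 1 / (1 + exp(−a(θ − b)))
P_1 = 1/(1+e^{0.9040}) = 0.2882
P_2 = 1/(1+e^{0.5340}) = 0.3696
P_3 = 1/(1+e^{3.2964}) = 0.0357
E[score] = 0.2882 + 0.3696 + 0.0357 = 0.6935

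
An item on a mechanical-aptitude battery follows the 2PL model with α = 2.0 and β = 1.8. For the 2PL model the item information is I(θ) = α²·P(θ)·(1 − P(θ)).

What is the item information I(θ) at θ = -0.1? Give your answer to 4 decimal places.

P = 1/(1+e^{3.8000}) = 0.0219
P(1−P) = 0.0219 × 0.9781 = 0.0214
I = α² × P(1−P) = 2.0² × 0.0214 = 0.08561

0.0856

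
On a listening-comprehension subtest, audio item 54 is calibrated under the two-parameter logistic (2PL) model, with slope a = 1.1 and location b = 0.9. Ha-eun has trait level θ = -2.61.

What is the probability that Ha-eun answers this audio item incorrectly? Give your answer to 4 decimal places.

0.9794

P(θ) = 1 / (1 + exp(−a(θ − b)))
Exponent: 1.1 × (-2.61 − 0.9) = -3.8610
1/(1 + e^{3.8610}) = 0.0206
P(incorrect) = 1 − 0.0206 = 0.9794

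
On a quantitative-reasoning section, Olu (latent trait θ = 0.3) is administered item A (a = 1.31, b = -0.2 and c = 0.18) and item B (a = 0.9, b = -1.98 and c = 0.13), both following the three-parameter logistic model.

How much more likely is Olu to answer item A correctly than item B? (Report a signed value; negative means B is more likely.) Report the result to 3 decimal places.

P(θ) = c + (1 − c) · 1 / (1 + exp(−a(θ − b)))
P_A = 0.7197
P_B = 0.9010
P_A − P_B = -0.1813

-0.181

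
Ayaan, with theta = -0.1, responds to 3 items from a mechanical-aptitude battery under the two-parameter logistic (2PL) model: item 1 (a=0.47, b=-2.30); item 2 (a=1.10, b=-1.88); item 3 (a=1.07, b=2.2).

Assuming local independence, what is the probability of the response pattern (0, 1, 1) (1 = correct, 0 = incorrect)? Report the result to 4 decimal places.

P(theta) = 1 / (1 + exp(−a(theta − b)))
P_1 = 1/(1+e^{-1.0340}) = 0.7377
P_2 = 1/(1+e^{-1.9580}) = 0.8763
P_3 = 1/(1+e^{2.4610}) = 0.0786
L = (1−P_1) × P_2 × P_3 = 0.2623 × 0.8763 × 0.0786 = 0.01808

0.0181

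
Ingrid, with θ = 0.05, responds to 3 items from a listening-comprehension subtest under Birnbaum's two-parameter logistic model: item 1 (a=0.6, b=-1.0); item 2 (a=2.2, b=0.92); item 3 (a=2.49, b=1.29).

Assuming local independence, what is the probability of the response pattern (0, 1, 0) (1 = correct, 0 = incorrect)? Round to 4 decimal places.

P(θ) = 1 / (1 + exp(−a(θ − b)))
P_1 = 1/(1+e^{-0.6300}) = 0.6525
P_2 = 1/(1+e^{1.9140}) = 0.1285
P_3 = 1/(1+e^{3.0876}) = 0.0436
L = (1−P_1) × P_2 × (1−P_3) = 0.3475 × 0.1285 × 0.9564 = 0.04272

0.0427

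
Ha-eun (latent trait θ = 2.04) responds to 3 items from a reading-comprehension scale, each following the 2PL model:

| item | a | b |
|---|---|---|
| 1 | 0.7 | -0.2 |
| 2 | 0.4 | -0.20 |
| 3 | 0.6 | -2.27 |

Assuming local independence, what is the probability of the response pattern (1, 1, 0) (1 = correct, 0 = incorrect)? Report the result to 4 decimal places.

0.0412

P(θ) = 1 / (1 + exp(−a(θ − b)))
P_1 = 1/(1+e^{-1.5680}) = 0.8275
P_2 = 1/(1+e^{-0.8960}) = 0.7101
P_3 = 1/(1+e^{-2.5860}) = 0.9300
L = P_1 × P_2 × (1−P_3) = 0.8275 × 0.7101 × 0.0700 = 0.04116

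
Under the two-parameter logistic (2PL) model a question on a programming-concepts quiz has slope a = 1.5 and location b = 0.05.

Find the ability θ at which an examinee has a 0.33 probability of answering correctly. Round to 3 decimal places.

P(θ) = 1 / (1 + exp(−a(θ − b)))
logit = ln(0.3300/0.6700) = -0.7082
θ = b + logit/(a) = 0.05 + (-0.7082)/1.5000 = -0.4221

-0.422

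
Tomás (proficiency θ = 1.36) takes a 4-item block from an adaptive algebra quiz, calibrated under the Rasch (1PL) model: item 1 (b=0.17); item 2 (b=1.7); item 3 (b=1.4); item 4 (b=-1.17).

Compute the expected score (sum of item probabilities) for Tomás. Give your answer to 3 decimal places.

2.599

P(θ) = 1 / (1 + exp(−(θ − b)))
P_1 = 1/(1+e^{-1.1900}) = 0.7667
P_2 = 1/(1+e^{0.3400}) = 0.4158
P_3 = 1/(1+e^{0.0400}) = 0.4900
P_4 = 1/(1+e^{-2.5300}) = 0.9262
E[score] = 0.7667 + 0.4158 + 0.4900 + 0.9262 = 2.5988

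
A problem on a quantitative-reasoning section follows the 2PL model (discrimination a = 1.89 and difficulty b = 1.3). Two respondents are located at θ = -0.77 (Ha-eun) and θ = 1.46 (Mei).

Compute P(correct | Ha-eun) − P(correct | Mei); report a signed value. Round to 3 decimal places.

-0.555

P(θ) = 1 / (1 + exp(−a(θ − b)))
P(Ha-eun) = 0.0196  [exponent -3.9123]
P(Mei) = 0.5750  [exponent 0.3024]
Difference = 0.0196 − 0.5750 = -0.5554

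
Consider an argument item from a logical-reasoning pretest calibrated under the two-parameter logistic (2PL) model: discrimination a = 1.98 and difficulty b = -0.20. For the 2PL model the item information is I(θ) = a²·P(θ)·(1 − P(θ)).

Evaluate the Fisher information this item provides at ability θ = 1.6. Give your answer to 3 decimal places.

P = 1/(1+e^{-3.5640}) = 0.9725
P(1−P) = 0.9725 × 0.0275 = 0.0268
I = a² × P(1−P) = 1.98² × 0.0268 = 0.10501

0.105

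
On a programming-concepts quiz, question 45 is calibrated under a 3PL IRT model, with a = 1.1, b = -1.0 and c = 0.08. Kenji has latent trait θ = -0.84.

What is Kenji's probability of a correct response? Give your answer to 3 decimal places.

P(θ) = c + (1 − c) · 1 / (1 + exp(−a(θ − b)))
Exponent: 1.1 × (-0.84 − (-1.0)) = 0.1760
1/(1 + e^{-0.1760}) = 0.5439
P = 0.08 + 0.92 × 0.5439 = 0.5804

0.580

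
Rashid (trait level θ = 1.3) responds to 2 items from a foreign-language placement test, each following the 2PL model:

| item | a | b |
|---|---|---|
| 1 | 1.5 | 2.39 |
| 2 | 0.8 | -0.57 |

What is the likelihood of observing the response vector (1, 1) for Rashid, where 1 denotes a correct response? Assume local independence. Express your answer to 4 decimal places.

0.1333

P(θ) = 1 / (1 + exp(−a(θ − b)))
P_1 = 1/(1+e^{1.6350}) = 0.1631
P_2 = 1/(1+e^{-1.4960}) = 0.8170
L = P_1 × P_2 = 0.1631 × 0.8170 = 0.13329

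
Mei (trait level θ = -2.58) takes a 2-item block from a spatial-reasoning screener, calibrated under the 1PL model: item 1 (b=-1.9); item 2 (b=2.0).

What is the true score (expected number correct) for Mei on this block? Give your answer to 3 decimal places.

0.346

P(θ) = 1 / (1 + exp(−(θ − b)))
P_1 = 1/(1+e^{0.6800}) = 0.3363
P_2 = 1/(1+e^{4.5800}) = 0.0102
E[score] = 0.3363 + 0.0102 = 0.3464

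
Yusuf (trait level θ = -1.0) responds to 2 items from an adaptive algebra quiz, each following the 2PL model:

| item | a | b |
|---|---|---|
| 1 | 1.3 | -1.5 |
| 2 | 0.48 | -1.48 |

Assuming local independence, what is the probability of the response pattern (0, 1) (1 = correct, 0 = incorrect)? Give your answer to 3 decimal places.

0.191

P(θ) = 1 / (1 + exp(−a(θ − b)))
P_1 = 1/(1+e^{-0.6500}) = 0.6570
P_2 = 1/(1+e^{-0.2304}) = 0.5573
L = (1−P_1) × P_2 = 0.3430 × 0.5573 = 0.19116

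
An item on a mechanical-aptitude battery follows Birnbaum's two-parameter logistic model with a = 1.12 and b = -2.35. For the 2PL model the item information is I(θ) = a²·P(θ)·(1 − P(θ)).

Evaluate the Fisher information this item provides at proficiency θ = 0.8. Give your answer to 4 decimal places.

P = 1/(1+e^{-3.5280}) = 0.9715
P(1−P) = 0.9715 × 0.0285 = 0.0277
I = a² × P(1−P) = 1.12² × 0.0277 = 0.03476

0.0348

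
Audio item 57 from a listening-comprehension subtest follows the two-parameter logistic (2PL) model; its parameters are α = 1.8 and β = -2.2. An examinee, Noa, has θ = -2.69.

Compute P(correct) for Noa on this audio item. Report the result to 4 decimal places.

P(θ) = 1 / (1 + exp(−α(θ − β)))
Exponent: 1.8 × (-2.69 − (-2.2)) = -0.8820
1/(1 + e^{0.8820}) = 0.2928

0.2928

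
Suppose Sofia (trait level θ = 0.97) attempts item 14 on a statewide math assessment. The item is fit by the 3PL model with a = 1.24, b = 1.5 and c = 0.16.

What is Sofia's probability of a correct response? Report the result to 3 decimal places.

P(θ) = c + (1 − c) · 1 / (1 + exp(−a(θ − b)))
Exponent: 1.24 × (0.97 − 1.5) = -0.6572
1/(1 + e^{0.6572}) = 0.3414
P = 0.16 + 0.84 × 0.3414 = 0.4467

0.447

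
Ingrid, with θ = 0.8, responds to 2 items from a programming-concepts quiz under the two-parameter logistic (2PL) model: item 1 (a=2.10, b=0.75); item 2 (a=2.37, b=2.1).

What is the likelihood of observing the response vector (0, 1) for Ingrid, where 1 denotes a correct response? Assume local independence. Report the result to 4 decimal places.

0.0208

P(θ) = 1 / (1 + exp(−a(θ − b)))
P_1 = 1/(1+e^{-0.1050}) = 0.5262
P_2 = 1/(1+e^{3.0810}) = 0.0439
L = (1−P_1) × P_2 = 0.4738 × 0.0439 = 0.02080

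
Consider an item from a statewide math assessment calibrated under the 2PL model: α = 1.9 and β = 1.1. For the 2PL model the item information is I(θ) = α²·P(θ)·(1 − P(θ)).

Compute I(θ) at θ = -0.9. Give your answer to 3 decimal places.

P = 1/(1+e^{3.8000}) = 0.0219
P(1−P) = 0.0219 × 0.9781 = 0.0214
I = α² × P(1−P) = 1.9² × 0.0214 = 0.07726

0.077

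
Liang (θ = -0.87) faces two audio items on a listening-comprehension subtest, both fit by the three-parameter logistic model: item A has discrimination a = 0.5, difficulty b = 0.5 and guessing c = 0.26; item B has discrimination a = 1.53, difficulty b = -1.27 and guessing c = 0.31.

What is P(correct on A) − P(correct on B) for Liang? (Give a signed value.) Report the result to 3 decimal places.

P(θ) = c + (1 − c) · 1 / (1 + exp(−a(θ − b)))
P_A = 0.5080
P_B = 0.7574
P_A − P_B = -0.2494

-0.249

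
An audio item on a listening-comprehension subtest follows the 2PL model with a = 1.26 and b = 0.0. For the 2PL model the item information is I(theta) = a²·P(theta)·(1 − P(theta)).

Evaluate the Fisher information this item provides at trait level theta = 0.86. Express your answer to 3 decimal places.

0.300

P = 1/(1+e^{-1.0836}) = 0.7472
P(1−P) = 0.7472 × 0.2528 = 0.1889
I = a² × P(1−P) = 1.26² × 0.1889 = 0.29991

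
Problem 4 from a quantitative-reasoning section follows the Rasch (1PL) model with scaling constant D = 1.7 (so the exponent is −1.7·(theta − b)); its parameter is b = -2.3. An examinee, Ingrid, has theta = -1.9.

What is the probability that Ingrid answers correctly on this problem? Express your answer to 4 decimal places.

P(theta) = 1 / (1 + exp(−D·(theta − b)))
Exponent: 1.7 × (-1.9 − (-2.3)) = 0.6800
1/(1 + e^{-0.6800}) = 0.6637
P = 0.6637

0.6637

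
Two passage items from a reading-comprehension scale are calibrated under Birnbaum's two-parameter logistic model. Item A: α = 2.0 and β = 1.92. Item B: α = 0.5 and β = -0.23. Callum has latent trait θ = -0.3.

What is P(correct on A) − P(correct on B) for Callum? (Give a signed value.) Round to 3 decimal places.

-0.480

P(θ) = 1 / (1 + exp(−α(θ − β)))
P_A = 0.0117
P_B = 0.4913
P_A − P_B = -0.4796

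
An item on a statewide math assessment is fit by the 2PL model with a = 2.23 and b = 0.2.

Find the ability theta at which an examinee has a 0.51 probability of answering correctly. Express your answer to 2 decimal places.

0.22

P(theta) = 1 / (1 + exp(−a(theta − b)))
logit = ln(0.5100/0.4900) = 0.0400
theta = b + logit/(a) = 0.2 + 0.0400/2.2300 = 0.2179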